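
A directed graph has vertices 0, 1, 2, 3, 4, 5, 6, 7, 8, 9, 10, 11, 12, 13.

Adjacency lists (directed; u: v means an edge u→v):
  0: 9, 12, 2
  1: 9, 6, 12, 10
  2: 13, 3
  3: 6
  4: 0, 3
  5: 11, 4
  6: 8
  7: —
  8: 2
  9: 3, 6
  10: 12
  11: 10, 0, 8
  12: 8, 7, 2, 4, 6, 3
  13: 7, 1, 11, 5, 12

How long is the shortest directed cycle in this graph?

3

For each vertex v, BFS finds the shortest path from v back to v.
The shortest such closed walk is 13 → 12 → 2 → 13, length 3.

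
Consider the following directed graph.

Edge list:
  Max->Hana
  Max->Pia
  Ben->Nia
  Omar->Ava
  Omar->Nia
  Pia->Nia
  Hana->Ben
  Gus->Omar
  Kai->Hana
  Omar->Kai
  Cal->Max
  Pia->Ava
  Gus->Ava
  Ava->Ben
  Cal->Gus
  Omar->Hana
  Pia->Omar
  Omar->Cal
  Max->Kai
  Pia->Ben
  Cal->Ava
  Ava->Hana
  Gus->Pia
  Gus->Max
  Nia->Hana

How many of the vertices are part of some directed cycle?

8

A vertex is on a directed cycle iff it belongs to a strongly connected component of size ≥ 2 (or has a self-loop).
The vertices on cycles are {Ben, Cal, Gus, Max, Nia, Pia, Hana, Omar} — 8 in total.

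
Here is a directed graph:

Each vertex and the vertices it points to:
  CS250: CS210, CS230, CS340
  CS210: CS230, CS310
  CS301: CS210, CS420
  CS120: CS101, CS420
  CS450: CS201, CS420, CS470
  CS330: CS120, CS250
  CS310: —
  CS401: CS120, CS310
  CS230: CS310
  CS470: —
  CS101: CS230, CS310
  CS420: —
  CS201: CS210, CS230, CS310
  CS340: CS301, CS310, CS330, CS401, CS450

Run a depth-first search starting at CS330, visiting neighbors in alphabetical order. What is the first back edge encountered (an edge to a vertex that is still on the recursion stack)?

DFS from CS330 (visiting neighbors in alphabetical order); mark gray on enter, black on exit:
CS330 gray
  CS120 gray
    CS101 gray
      CS230 gray
        CS310 gray
        CS310 black
      CS230 black
      CS101→CS310: CS310 black — skip
    CS101 black
    CS420 gray
    CS420 black
  CS120 black
  CS250 gray
    CS210 gray
      CS210→CS230: CS230 black — skip
      CS210→CS310: CS310 black — skip
    CS210 black
    CS250→CS230: CS230 black — skip
    CS340 gray
      CS301 gray
        CS301→CS210: CS210 black — skip
        CS301→CS420: CS420 black — skip
      CS301 black
      CS340→CS310: CS310 black — skip
      CS340→CS330: CS330 is gray → back edge
First back edge: CS340 → CS330.

CS340→CS330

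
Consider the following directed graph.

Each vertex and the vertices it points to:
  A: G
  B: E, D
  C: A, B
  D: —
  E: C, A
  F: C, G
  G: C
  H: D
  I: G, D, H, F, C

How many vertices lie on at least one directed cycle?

5

A vertex is on a directed cycle iff it belongs to a strongly connected component of size ≥ 2 (or has a self-loop).
The vertices on cycles are {A, B, C, E, G} — 5 in total.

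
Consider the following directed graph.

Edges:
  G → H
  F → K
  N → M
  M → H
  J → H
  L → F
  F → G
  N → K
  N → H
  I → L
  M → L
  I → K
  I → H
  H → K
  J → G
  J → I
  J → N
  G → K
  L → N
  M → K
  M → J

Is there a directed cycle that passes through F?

F lies on a cycle iff there is a path from F back to itself.
Exploring from F, it never reaches itself; equivalently, its strongly connected component is a singleton.

No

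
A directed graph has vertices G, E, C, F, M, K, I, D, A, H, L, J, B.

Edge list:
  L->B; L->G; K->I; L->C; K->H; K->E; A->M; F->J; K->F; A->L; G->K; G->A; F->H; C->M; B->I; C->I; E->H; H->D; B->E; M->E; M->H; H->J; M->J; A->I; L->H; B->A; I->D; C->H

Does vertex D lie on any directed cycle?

D lies on a cycle iff there is a path from D back to itself.
Exploring from D, it never reaches itself; equivalently, its strongly connected component is a singleton.

No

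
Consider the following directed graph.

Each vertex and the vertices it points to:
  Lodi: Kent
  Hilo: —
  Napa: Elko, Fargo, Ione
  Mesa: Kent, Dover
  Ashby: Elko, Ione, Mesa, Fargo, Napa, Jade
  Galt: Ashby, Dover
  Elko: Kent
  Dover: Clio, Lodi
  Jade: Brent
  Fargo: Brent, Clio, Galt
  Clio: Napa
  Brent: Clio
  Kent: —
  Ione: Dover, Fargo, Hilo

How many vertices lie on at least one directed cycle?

10

A vertex is on a directed cycle iff it belongs to a strongly connected component of size ≥ 2 (or has a self-loop).
The vertices on cycles are {Clio, Galt, Ione, Jade, Mesa, Napa, Ashby, Brent, Dover, Fargo} — 10 in total.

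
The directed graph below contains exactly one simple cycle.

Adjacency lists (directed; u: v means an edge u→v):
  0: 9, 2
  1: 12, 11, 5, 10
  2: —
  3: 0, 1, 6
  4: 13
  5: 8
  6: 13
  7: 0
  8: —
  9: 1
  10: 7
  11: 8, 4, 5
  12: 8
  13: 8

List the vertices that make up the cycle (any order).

DFS with gray/black marking from 1:
1 gray
  12 gray
    8 gray
    8 black
  12 black
  11 gray
    11→8: 8 black — skip
    4 gray
      13 gray
        13→8: 8 black — skip
      13 black
    4 black
    5 gray
      5→8: 8 black — skip
    5 black
  11 black
  1→5: 5 black — skip
  10 gray
    7 gray
      0 gray
        9 gray
          9→1: 1 is gray → back edge
Back edge closes the cycle 1 → 10 → 7 → 0 → 9 → 1; its vertices are {0, 1, 7, 9, 10}.

0, 1, 7, 9, 10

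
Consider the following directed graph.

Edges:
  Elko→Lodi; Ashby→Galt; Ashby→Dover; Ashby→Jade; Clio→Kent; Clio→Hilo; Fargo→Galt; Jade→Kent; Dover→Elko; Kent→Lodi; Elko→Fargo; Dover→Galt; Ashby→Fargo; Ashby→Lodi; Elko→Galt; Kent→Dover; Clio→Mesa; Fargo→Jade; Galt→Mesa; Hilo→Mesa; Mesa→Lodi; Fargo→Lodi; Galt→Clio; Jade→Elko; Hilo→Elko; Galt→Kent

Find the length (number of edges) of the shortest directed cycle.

For each vertex v, BFS finds the shortest path from v back to v.
The shortest such closed walk is Fargo → Jade → Elko → Fargo, length 3.

3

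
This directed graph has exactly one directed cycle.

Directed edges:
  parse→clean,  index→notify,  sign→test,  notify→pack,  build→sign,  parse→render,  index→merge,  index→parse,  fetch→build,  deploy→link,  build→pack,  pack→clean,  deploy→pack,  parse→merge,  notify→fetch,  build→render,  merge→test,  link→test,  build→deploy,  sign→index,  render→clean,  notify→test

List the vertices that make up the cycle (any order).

sign, build, fetch, index, notify

DFS with gray/black marking from build:
build gray
  pack gray
    clean gray
    clean black
  pack black
  deploy gray
    deploy→pack: pack black — skip
    link gray
      test gray
      test black
    link black
  deploy black
  sign gray
    index gray
      notify gray
        notify→test: test black — skip
        notify→pack: pack black — skip
        fetch gray
          fetch→build: build is gray → back edge
Back edge closes the cycle build → sign → index → notify → fetch → build; its vertices are {sign, build, fetch, index, notify}.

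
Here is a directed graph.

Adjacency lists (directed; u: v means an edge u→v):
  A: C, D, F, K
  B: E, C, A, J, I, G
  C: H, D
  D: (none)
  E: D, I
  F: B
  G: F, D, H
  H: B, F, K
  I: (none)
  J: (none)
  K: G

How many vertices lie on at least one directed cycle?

7

A vertex is on a directed cycle iff it belongs to a strongly connected component of size ≥ 2 (or has a self-loop).
The vertices on cycles are {A, B, C, F, G, H, K} — 7 in total.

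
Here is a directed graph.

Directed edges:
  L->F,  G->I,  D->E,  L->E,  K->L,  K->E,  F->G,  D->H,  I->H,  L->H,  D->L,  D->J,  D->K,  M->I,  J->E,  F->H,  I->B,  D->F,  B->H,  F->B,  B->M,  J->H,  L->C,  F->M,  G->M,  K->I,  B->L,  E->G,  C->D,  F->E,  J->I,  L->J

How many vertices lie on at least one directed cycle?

11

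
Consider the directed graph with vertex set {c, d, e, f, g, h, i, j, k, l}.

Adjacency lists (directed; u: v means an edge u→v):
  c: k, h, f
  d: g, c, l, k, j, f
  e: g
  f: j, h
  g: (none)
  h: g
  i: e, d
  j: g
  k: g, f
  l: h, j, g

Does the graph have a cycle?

DFS with white/gray/black marking, starting from f:
f gray
  j gray
    g gray
    g black
  j black
  h gray
    h→g: g black — skip
  h black
f black
c gray
  k gray
    k→g: g black — skip
    k→f: f black — skip
  k black
  c→h: h black — skip
  c→f: f black — skip
c black
d gray
  d→g: g black — skip
  d→c: c black — skip
  l gray
    l→h: h black — skip
    l→j: j black — skip
    l→g: g black — skip
  l black
  d→k: k black — skip
  d→j: j black — skip
  d→f: f black — skip
d black
e gray
  e→g: g black — skip
e black
i gray
  i→e: e black — skip
  i→d: d black — skip
i black
Every edge goes to a white or black vertex — no back edge, so the graph is acyclic.

No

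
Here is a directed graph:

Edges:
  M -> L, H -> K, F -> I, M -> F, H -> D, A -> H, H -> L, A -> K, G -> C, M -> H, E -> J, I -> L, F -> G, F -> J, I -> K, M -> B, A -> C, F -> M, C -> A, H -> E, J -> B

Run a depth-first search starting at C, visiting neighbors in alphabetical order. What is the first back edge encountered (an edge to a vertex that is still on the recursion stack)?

A->C

DFS from C (visiting neighbors in alphabetical order); mark gray on enter, black on exit:
C gray
  A gray
    A→C: C is gray → back edge
First back edge: A → C.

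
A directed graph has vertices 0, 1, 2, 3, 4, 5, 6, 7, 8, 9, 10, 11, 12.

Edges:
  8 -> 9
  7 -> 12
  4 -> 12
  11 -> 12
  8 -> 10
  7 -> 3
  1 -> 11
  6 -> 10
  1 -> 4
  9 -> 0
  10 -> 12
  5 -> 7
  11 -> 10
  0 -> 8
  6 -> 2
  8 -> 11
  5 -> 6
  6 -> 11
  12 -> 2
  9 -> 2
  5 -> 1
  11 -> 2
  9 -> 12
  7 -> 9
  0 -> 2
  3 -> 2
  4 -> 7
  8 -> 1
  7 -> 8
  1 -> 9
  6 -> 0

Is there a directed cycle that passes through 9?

9 is on a cycle iff 9 can reach itself via ≥1 edge.
9 → 0 → 8 → 9 — yes.

Yes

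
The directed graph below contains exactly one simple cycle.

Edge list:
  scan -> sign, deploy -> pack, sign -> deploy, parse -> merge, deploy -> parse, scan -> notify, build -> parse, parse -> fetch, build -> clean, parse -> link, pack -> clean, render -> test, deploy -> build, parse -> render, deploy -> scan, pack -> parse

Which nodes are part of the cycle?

DFS with gray/black marking from deploy:
deploy gray
  scan gray
    notify gray
    notify black
    sign gray
      sign→deploy: deploy is gray → back edge
Back edge closes the cycle deploy → scan → sign → deploy; its vertices are {scan, sign, deploy}.

scan, sign, deploy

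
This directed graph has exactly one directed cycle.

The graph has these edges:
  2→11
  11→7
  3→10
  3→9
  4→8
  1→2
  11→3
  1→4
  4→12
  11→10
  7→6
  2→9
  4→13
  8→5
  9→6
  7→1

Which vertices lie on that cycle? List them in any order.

1, 2, 7, 11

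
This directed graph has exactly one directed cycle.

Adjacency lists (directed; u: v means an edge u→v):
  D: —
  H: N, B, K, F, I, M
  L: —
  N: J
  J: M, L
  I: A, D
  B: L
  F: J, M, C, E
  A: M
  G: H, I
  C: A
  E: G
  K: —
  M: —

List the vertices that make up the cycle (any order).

DFS with gray/black marking from G:
G gray
  H gray
    N gray
      J gray
        M gray
        M black
        L gray
        L black
      J black
    N black
    B gray
      B→L: L black — skip
    B black
    K gray
    K black
    F gray
      F→J: J black — skip
      F→M: M black — skip
      C gray
        A gray
          A→M: M black — skip
        A black
      C black
      E gray
        E→G: G is gray → back edge
Back edge closes the cycle G → H → F → E → G; its vertices are {E, F, G, H}.

E, F, G, H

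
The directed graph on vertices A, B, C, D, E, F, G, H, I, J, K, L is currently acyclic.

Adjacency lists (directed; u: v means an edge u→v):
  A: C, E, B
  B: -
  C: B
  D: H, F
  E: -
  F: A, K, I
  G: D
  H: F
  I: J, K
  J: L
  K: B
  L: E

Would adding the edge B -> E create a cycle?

No

Adding B→E creates a cycle iff E can already reach B.
Explore from E: no path reaches B. The graph stays acyclic.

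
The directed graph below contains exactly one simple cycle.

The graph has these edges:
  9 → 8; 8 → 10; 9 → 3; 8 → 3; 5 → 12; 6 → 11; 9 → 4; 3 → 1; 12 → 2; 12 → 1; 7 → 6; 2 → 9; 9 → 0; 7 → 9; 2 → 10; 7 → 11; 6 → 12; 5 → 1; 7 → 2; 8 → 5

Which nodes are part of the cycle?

2, 5, 8, 9, 12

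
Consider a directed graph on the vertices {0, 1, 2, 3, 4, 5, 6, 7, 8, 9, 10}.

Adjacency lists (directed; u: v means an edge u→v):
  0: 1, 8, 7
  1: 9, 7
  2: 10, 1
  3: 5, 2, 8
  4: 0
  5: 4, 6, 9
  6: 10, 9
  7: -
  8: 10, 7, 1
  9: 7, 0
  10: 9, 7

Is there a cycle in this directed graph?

Yes

DFS with white/gray/black marking, starting from 6:
6 gray
  10 gray
    9 gray
      7 gray
      7 black
      0 gray
        1 gray
          1→9: 9 is gray → back edge
Back edge found, so a cycle exists: 9 → 0 → 1 → 9.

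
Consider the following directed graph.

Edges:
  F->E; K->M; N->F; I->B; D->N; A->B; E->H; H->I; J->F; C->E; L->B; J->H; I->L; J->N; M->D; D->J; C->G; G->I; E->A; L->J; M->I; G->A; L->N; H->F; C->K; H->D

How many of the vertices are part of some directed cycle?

A vertex is on a directed cycle iff it belongs to a strongly connected component of size ≥ 2 (or has a self-loop).
The vertices on cycles are {D, E, F, H, I, J, L, N} — 8 in total.

8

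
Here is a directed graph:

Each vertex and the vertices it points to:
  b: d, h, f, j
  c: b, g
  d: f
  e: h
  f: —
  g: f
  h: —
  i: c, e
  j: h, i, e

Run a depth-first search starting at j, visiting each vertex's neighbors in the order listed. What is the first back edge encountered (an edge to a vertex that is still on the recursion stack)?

DFS from j (visiting each vertex's neighbors in the order listed); mark gray on enter, black on exit:
j gray
  h gray
  h black
  i gray
    c gray
      b gray
        d gray
          f gray
          f black
        d black
        b→h: h black — skip
        b→f: f black — skip
        b→j: j is gray → back edge
First back edge: b → j.

b->j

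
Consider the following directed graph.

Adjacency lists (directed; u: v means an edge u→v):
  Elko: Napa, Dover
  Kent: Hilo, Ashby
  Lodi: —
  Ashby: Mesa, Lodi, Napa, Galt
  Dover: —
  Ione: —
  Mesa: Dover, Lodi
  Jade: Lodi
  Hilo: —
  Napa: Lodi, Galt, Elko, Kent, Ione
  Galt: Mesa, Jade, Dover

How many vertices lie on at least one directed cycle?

A vertex is on a directed cycle iff it belongs to a strongly connected component of size ≥ 2 (or has a self-loop).
The vertices on cycles are {Elko, Kent, Napa, Ashby} — 4 in total.

4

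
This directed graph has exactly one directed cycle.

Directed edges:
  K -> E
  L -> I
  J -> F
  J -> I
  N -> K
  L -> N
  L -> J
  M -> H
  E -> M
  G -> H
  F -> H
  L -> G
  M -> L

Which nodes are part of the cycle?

E, K, L, M, N

DFS with gray/black marking from M:
M gray
  L gray
    I gray
    I black
    N gray
      K gray
        E gray
          E→M: M is gray → back edge
Back edge closes the cycle M → L → N → K → E → M; its vertices are {E, K, L, M, N}.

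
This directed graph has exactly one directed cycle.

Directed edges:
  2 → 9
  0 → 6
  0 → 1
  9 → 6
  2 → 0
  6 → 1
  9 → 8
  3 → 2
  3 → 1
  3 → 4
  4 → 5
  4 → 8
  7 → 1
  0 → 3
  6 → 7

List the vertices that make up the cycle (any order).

DFS with gray/black marking from 2:
2 gray
  0 gray
    1 gray
    1 black
    3 gray
      4 gray
        8 gray
        8 black
        5 gray
        5 black
      4 black
      3→1: 1 black — skip
      3→2: 2 is gray → back edge
Back edge closes the cycle 2 → 0 → 3 → 2; its vertices are {0, 2, 3}.

0, 2, 3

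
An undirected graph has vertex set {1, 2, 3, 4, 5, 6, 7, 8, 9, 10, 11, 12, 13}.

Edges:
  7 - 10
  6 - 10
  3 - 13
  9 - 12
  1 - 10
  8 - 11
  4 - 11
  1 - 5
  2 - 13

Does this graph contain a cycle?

No

DFS, tracking each vertex's parent; an edge to a visited non-parent vertex closes a cycle.
Start from 5:
visit 5 (parent –)
  visit 1 (parent 5)
    visit 10 (parent 1)
      visit 6 (parent 10)
        6–10: parent, skip
      visit 7 (parent 10)
        7–10: parent, skip
      10–1: parent, skip
    1–5: parent, skip
visit 2 (parent –)
  visit 13 (parent 2)
    visit 3 (parent 13)
      3–13: parent, skip
    13–2: parent, skip
visit 4 (parent –)
  visit 11 (parent 4)
    11–4: parent, skip
    visit 8 (parent 11)
      8–11: parent, skip
visit 9 (parent –)
  visit 12 (parent 9)
    12–9: parent, skip
No non-parent visited neighbor found — the graph is a forest.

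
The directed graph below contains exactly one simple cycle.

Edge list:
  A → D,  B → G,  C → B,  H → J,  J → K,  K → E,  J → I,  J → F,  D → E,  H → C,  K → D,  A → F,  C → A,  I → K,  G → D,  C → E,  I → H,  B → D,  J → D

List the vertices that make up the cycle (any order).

DFS with gray/black marking from I:
I gray
  K gray
    D gray
      E gray
      E black
    D black
    K→E: E black — skip
  K black
  H gray
    C gray
      B gray
        B→D: D black — skip
        G gray
          G→D: D black — skip
        G black
      B black
      C→E: E black — skip
      A gray
        F gray
        F black
        A→D: D black — skip
      A black
    C black
    J gray
      J→K: K black — skip
      J→F: F black — skip
      J→D: D black — skip
      J→I: I is gray → back edge
Back edge closes the cycle I → H → J → I; its vertices are {H, I, J}.

H, I, J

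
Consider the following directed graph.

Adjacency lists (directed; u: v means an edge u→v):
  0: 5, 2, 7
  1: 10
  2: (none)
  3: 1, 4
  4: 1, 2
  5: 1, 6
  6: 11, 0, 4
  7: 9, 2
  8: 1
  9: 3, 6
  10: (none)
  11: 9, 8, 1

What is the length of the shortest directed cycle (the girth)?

3

For each vertex v, BFS finds the shortest path from v back to v.
The shortest such closed walk is 0 → 5 → 6 → 0, length 3.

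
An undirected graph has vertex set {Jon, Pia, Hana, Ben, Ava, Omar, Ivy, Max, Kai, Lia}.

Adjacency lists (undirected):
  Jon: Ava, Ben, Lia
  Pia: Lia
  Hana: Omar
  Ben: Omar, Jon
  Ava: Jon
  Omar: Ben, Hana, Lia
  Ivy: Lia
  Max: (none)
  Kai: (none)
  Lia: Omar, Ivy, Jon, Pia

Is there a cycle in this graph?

Yes

DFS, tracking each vertex's parent; an edge to a visited non-parent vertex closes a cycle.
Start from Ben:
visit Ben (parent –)
  visit Omar (parent Ben)
    Omar–Ben: parent, skip
    visit Hana (parent Omar)
      Hana–Omar: parent, skip
    visit Lia (parent Omar)
      Lia–Omar: parent, skip
      visit Ivy (parent Lia)
        Ivy–Lia: parent, skip
      visit Jon (parent Lia)
        visit Ava (parent Jon)
          Ava–Jon: parent, skip
        Jon–Ben: Ben visited and ≠ parent → cycle
Cycle: Ben – Omar – Lia – Jon – Ben.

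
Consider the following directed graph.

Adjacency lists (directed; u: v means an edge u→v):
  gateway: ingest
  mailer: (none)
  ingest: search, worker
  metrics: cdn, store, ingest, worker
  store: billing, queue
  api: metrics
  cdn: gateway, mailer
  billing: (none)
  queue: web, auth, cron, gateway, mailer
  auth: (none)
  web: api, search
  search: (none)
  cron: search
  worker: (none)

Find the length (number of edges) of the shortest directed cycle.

5

For each vertex v, BFS finds the shortest path from v back to v.
The shortest such closed walk is metrics → store → queue → web → api → metrics, length 5.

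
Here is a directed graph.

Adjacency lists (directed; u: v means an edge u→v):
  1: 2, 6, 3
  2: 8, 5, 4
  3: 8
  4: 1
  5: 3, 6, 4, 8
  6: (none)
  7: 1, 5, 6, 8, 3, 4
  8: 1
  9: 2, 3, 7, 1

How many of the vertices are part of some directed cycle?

A vertex is on a directed cycle iff it belongs to a strongly connected component of size ≥ 2 (or has a self-loop).
The vertices on cycles are {1, 2, 3, 4, 5, 8} — 6 in total.

6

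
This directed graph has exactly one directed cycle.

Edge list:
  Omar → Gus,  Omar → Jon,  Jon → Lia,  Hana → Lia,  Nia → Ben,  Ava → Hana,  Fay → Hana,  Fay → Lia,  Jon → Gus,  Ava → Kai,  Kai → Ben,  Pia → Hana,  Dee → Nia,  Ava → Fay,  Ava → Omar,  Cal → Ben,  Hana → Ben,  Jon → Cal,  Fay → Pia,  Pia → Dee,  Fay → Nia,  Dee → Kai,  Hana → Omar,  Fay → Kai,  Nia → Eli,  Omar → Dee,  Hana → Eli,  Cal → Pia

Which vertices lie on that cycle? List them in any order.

Cal, Jon, Pia, Hana, Omar

DFS with gray/black marking from Pia:
Pia gray
  Dee gray
    Nia gray
      Ben gray
      Ben black
      Eli gray
      Eli black
    Nia black
    Kai gray
      Kai→Ben: Ben black — skip
    Kai black
  Dee black
  Hana gray
    Hana→Ben: Ben black — skip
    Hana→Eli: Eli black — skip
    Omar gray
      Omar→Dee: Dee black — skip
      Gus gray
      Gus black
      Jon gray
        Lia gray
        Lia black
        Cal gray
          Cal→Pia: Pia is gray → back edge
Back edge closes the cycle Pia → Hana → Omar → Jon → Cal → Pia; its vertices are {Cal, Jon, Pia, Hana, Omar}.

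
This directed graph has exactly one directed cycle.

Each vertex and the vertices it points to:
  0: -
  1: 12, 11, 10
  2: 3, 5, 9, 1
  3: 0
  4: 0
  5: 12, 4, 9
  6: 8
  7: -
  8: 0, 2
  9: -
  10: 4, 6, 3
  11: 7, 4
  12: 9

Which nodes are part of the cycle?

1, 2, 6, 8, 10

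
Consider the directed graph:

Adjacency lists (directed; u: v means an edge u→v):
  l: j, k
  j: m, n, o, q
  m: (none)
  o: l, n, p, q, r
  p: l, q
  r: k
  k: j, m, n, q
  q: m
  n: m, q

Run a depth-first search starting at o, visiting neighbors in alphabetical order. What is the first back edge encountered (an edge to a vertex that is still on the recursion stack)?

DFS from o (visiting neighbors in alphabetical order); mark gray on enter, black on exit:
o gray
  l gray
    j gray
      m gray
      m black
      n gray
        n→m: m black — skip
        q gray
          q→m: m black — skip
        q black
      n black
      j→o: o is gray → back edge
First back edge: j → o.

j->o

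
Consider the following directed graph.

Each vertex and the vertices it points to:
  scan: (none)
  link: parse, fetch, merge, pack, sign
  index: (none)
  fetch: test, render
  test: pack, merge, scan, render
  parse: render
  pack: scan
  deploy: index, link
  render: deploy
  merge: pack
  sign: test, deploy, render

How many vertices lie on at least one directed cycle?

A vertex is on a directed cycle iff it belongs to a strongly connected component of size ≥ 2 (or has a self-loop).
The vertices on cycles are {link, sign, test, fetch, parse, deploy, render} — 7 in total.

7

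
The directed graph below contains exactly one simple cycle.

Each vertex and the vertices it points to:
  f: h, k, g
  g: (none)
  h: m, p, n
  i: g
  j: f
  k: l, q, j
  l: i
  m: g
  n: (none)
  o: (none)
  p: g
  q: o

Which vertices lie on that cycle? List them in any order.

f, j, k

DFS with gray/black marking from j:
j gray
  f gray
    h gray
      m gray
        g gray
        g black
      m black
      p gray
        p→g: g black — skip
      p black
      n gray
      n black
    h black
    k gray
      l gray
        i gray
          i→g: g black — skip
        i black
      l black
      q gray
        o gray
        o black
      q black
      k→j: j is gray → back edge
Back edge closes the cycle j → f → k → j; its vertices are {f, j, k}.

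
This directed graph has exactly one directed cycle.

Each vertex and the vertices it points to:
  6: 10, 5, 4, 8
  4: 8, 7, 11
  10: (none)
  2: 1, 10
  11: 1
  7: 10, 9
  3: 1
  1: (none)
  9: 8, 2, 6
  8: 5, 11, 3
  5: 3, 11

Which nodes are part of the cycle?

4, 6, 7, 9

DFS with gray/black marking from 9:
9 gray
  8 gray
    5 gray
      3 gray
        1 gray
        1 black
      3 black
      11 gray
        11→1: 1 black — skip
      11 black
    5 black
    8→11: 11 black — skip
    8→3: 3 black — skip
  8 black
  2 gray
    2→1: 1 black — skip
    10 gray
    10 black
  2 black
  6 gray
    6→10: 10 black — skip
    6→5: 5 black — skip
    4 gray
      4→8: 8 black — skip
      7 gray
        7→10: 10 black — skip
        7→9: 9 is gray → back edge
Back edge closes the cycle 9 → 6 → 4 → 7 → 9; its vertices are {4, 6, 7, 9}.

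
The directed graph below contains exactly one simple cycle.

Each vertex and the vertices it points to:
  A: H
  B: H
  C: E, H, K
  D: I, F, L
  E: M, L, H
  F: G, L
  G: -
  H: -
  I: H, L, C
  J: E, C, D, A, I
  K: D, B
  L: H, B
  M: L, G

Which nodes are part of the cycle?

C, D, I, K

DFS with gray/black marking from C:
C gray
  E gray
    M gray
      L gray
        H gray
        H black
        B gray
          B→H: H black — skip
        B black
      L black
      G gray
      G black
    M black
    E→L: L black — skip
    E→H: H black — skip
  E black
  C→H: H black — skip
  K gray
    D gray
      I gray
        I→H: H black — skip
        I→L: L black — skip
        I→C: C is gray → back edge
Back edge closes the cycle C → K → D → I → C; its vertices are {C, D, I, K}.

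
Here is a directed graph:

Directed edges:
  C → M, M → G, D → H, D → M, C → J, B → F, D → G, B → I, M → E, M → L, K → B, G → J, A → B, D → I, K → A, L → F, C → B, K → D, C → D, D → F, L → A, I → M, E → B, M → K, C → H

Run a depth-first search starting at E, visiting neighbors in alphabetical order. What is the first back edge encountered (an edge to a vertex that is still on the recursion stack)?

DFS from E (visiting neighbors in alphabetical order); mark gray on enter, black on exit:
E gray
  B gray
    F gray
    F black
    I gray
      M gray
        M→E: E is gray → back edge
First back edge: M → E.

M→E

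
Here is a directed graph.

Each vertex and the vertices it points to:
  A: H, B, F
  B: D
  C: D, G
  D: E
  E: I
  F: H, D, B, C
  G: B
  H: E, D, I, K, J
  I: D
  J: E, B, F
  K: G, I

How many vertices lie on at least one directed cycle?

A vertex is on a directed cycle iff it belongs to a strongly connected component of size ≥ 2 (or has a self-loop).
The vertices on cycles are {D, E, F, H, I, J} — 6 in total.

6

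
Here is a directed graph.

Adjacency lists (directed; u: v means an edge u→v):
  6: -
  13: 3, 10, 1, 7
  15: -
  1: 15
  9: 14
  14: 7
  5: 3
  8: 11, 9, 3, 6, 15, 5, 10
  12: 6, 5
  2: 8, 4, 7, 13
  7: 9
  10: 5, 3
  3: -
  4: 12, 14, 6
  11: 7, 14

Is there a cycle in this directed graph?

Yes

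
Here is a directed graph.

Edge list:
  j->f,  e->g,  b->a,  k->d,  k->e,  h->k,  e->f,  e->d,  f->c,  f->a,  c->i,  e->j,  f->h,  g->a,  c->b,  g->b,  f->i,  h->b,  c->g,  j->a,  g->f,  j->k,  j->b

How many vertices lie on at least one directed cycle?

7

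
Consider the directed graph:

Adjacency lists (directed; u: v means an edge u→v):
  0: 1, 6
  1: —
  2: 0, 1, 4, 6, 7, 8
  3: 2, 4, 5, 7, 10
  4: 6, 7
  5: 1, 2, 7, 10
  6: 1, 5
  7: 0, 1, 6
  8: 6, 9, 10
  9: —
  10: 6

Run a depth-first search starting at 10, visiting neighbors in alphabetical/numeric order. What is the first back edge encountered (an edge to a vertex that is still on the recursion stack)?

0→6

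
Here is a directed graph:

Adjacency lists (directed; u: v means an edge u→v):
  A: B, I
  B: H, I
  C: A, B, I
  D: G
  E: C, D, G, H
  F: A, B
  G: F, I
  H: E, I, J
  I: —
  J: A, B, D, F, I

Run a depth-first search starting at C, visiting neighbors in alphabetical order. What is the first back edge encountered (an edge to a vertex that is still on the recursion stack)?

E->C

DFS from C (visiting neighbors in alphabetical order); mark gray on enter, black on exit:
C gray
  A gray
    B gray
      H gray
        E gray
          E→C: C is gray → back edge
First back edge: E → C.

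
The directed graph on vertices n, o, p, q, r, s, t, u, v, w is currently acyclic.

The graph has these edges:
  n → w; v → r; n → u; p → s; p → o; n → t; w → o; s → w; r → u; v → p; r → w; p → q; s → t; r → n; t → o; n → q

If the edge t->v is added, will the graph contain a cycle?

Adding t→v creates a cycle iff v can already reach t.
Path from v: v → r → n → t.
So v → … → t → v is a cycle.

Yes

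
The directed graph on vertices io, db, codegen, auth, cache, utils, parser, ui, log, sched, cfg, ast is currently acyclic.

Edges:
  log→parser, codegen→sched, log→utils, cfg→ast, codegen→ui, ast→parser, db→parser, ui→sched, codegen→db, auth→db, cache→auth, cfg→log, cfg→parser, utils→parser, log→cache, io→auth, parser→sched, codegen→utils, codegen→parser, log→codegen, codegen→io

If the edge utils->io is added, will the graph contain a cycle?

No

Adding utils→io creates a cycle iff io can already reach utils.
Explore from io: no path reaches utils. The graph stays acyclic.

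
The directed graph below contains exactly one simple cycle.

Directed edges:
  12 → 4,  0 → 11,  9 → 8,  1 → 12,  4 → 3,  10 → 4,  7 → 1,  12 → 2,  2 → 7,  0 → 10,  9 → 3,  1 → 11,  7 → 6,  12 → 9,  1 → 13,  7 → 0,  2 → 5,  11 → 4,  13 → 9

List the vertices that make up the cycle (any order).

1, 2, 7, 12

DFS with gray/black marking from 2:
2 gray
  7 gray
    6 gray
    6 black
    0 gray
      10 gray
        4 gray
          3 gray
          3 black
        4 black
      10 black
      11 gray
        11→4: 4 black — skip
      11 black
    0 black
    1 gray
      13 gray
        9 gray
          8 gray
          8 black
          9→3: 3 black — skip
        9 black
      13 black
      1→11: 11 black — skip
      12 gray
        12→9: 9 black — skip
        12→2: 2 is gray → back edge
Back edge closes the cycle 2 → 7 → 1 → 12 → 2; its vertices are {1, 2, 7, 12}.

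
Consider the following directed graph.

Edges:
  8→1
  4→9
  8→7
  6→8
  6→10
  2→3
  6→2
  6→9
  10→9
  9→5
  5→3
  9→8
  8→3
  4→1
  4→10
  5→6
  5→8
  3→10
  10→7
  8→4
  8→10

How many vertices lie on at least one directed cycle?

A vertex is on a directed cycle iff it belongs to a strongly connected component of size ≥ 2 (or has a self-loop).
The vertices on cycles are {2, 3, 4, 5, 6, 8, 9, 10} — 8 in total.

8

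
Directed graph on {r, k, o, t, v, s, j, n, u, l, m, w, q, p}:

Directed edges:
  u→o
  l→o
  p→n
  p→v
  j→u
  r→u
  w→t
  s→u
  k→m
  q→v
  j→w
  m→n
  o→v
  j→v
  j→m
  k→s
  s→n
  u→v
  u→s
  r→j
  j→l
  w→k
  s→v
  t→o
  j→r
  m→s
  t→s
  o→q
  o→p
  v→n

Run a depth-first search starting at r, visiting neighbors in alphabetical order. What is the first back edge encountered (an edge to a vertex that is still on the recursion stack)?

DFS from r (visiting neighbors in alphabetical order); mark gray on enter, black on exit:
r gray
  j gray
    l gray
      o gray
        p gray
          n gray
          n black
          v gray
            v→n: n black — skip
          v black
        p black
        q gray
          q→v: v black — skip
        q black
        o→v: v black — skip
      o black
    l black
    m gray
      m→n: n black — skip
      s gray
        s→n: n black — skip
        u gray
          u→o: o black — skip
          u→s: s is gray → back edge
First back edge: u → s.

u->s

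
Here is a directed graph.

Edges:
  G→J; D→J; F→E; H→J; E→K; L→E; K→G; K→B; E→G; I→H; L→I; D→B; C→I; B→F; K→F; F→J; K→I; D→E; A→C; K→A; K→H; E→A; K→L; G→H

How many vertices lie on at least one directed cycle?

A vertex is on a directed cycle iff it belongs to a strongly connected component of size ≥ 2 (or has a self-loop).
The vertices on cycles are {B, E, F, K, L} — 5 in total.

5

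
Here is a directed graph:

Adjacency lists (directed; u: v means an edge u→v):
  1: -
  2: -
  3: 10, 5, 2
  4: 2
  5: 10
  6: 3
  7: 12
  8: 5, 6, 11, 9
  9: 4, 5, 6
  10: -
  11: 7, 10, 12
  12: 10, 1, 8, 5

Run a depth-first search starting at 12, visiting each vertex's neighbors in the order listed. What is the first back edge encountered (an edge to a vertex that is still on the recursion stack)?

7→12

DFS from 12 (visiting each vertex's neighbors in the order listed); mark gray on enter, black on exit:
12 gray
  10 gray
  10 black
  1 gray
  1 black
  8 gray
    5 gray
      5→10: 10 black — skip
    5 black
    6 gray
      3 gray
        3→10: 10 black — skip
        3→5: 5 black — skip
        2 gray
        2 black
      3 black
    6 black
    11 gray
      7 gray
        7→12: 12 is gray → back edge
First back edge: 7 → 12.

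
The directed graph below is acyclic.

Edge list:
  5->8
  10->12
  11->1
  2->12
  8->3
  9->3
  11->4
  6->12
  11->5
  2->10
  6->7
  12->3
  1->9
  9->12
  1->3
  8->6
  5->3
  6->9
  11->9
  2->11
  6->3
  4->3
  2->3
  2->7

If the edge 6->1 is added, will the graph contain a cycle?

No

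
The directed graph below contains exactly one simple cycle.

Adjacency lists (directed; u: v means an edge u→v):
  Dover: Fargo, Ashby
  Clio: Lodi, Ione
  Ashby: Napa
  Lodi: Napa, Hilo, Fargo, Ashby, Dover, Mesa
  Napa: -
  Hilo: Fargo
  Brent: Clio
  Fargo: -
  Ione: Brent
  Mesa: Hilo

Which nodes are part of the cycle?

DFS with gray/black marking from Brent:
Brent gray
  Clio gray
    Lodi gray
      Napa gray
      Napa black
      Hilo gray
        Fargo gray
        Fargo black
      Hilo black
      Lodi→Fargo: Fargo black — skip
      Ashby gray
        Ashby→Napa: Napa black — skip
      Ashby black
      Dover gray
        Dover→Fargo: Fargo black — skip
        Dover→Ashby: Ashby black — skip
      Dover black
      Mesa gray
        Mesa→Hilo: Hilo black — skip
      Mesa black
    Lodi black
    Ione gray
      Ione→Brent: Brent is gray → back edge
Back edge closes the cycle Brent → Clio → Ione → Brent; its vertices are {Clio, Ione, Brent}.

Clio, Ione, Brent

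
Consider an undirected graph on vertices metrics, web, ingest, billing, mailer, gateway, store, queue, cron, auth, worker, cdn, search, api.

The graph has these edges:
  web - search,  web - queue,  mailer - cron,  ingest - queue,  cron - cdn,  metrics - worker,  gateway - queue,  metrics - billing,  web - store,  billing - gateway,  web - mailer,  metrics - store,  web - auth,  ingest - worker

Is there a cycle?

DFS, tracking each vertex's parent; an edge to a visited non-parent vertex closes a cycle.
Start from mailer:
visit mailer (parent –)
  visit cron (parent mailer)
    cron–mailer: parent, skip
    visit cdn (parent cron)
      cdn–cron: parent, skip
  visit web (parent mailer)
    visit search (parent web)
      search–web: parent, skip
    visit auth (parent web)
      auth–web: parent, skip
    web–mailer: parent, skip
    visit store (parent web)
      visit metrics (parent store)
        metrics–store: parent, skip
        visit billing (parent metrics)
          billing–metrics: parent, skip
          visit gateway (parent billing)
            visit queue (parent gateway)
              queue–web: web visited and ≠ parent → cycle
Cycle: web – store – metrics – billing – gateway – queue – web.

Yes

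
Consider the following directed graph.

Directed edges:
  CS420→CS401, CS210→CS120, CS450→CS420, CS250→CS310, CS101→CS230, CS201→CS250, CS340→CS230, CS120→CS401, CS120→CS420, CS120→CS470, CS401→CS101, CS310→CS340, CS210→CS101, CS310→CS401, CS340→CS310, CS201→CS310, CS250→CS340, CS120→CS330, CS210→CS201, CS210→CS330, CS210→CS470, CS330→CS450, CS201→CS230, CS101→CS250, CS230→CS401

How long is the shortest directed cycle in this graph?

2

For each vertex v, BFS finds the shortest path from v back to v.
The shortest such closed walk is CS340 → CS310 → CS340, length 2.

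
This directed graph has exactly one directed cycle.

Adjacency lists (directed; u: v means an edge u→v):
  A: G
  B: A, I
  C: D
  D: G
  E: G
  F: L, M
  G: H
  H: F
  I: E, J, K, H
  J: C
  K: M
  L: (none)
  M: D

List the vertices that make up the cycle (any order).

DFS with gray/black marking from H:
H gray
  F gray
    L gray
    L black
    M gray
      D gray
        G gray
          G→H: H is gray → back edge
Back edge closes the cycle H → F → M → D → G → H; its vertices are {D, F, G, H, M}.

D, F, G, H, M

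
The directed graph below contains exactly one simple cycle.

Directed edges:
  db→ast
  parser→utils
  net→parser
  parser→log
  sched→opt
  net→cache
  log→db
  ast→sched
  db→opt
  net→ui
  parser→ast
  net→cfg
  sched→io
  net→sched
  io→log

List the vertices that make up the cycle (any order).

DFS with gray/black marking from sched:
sched gray
  opt gray
  opt black
  io gray
    log gray
      db gray
        db→opt: opt black — skip
        ast gray
          ast→sched: sched is gray → back edge
Back edge closes the cycle sched → io → log → db → ast → sched; its vertices are {db, io, ast, log, sched}.

db, io, ast, log, sched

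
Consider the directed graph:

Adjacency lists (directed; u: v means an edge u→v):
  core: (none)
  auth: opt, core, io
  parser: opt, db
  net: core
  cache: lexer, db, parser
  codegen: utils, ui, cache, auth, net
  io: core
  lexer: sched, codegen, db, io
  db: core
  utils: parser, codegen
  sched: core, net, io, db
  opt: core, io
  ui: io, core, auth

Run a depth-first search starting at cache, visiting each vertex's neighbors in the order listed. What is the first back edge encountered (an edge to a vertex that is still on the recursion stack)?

utils->codegen

DFS from cache (visiting each vertex's neighbors in the order listed); mark gray on enter, black on exit:
cache gray
  lexer gray
    sched gray
      core gray
      core black
      net gray
        net→core: core black — skip
      net black
      io gray
        io→core: core black — skip
      io black
      db gray
        db→core: core black — skip
      db black
    sched black
    codegen gray
      utils gray
        parser gray
          opt gray
            opt→core: core black — skip
            opt→io: io black — skip
          opt black
          parser→db: db black — skip
        parser black
        utils→codegen: codegen is gray → back edge
First back edge: utils → codegen.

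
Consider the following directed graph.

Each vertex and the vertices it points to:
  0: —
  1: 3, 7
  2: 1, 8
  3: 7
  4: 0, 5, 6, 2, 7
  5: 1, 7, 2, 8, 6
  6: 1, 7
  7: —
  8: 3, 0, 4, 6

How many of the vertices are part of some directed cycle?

4

A vertex is on a directed cycle iff it belongs to a strongly connected component of size ≥ 2 (or has a self-loop).
The vertices on cycles are {2, 4, 5, 8} — 4 in total.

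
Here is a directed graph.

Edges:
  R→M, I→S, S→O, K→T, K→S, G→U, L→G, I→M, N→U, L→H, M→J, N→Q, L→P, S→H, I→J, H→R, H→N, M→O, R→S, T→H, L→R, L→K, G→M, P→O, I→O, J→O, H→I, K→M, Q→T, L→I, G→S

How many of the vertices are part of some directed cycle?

7

A vertex is on a directed cycle iff it belongs to a strongly connected component of size ≥ 2 (or has a self-loop).
The vertices on cycles are {H, I, N, Q, R, S, T} — 7 in total.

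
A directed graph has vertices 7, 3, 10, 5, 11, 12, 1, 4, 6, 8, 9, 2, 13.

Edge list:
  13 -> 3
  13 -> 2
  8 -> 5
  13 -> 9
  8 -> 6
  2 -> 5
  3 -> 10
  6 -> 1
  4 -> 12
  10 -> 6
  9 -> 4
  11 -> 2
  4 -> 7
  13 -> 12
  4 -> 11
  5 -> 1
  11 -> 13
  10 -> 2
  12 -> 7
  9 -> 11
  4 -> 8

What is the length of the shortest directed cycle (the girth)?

3

For each vertex v, BFS finds the shortest path from v back to v.
The shortest such closed walk is 13 → 9 → 11 → 13, length 3.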